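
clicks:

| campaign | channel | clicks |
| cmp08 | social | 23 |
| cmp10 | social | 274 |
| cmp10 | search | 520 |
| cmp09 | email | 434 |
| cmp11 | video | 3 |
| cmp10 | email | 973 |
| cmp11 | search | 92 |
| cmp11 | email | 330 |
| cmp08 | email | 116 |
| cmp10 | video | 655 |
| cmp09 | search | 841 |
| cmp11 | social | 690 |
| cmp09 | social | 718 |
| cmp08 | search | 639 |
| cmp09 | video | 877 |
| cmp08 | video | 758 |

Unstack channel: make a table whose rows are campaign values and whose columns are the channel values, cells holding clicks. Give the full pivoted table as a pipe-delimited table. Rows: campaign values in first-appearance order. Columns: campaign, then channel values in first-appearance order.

| campaign | social | search | email | video |
| cmp08 | 23 | 639 | 116 | 758 |
| cmp10 | 274 | 520 | 973 | 655 |
| cmp09 | 718 | 841 | 434 | 877 |
| cmp11 | 690 | 92 | 330 | 3 |

Columns: campaign plus the 4 distinct channel values (social, search, email, video).
For example, row cmp08 column social takes clicks=23 from the long row (cmp08, social).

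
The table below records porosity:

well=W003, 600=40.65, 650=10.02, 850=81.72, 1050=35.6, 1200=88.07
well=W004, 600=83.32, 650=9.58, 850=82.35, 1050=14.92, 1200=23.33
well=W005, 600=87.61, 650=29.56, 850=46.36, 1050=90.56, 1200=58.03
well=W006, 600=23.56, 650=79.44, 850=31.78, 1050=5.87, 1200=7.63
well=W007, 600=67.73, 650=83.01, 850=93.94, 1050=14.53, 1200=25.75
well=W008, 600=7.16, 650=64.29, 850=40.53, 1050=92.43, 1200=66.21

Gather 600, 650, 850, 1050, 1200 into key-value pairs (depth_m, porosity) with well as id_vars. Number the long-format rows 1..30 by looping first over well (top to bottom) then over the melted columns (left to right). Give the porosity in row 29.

30 rows total (6 × 5). Row 29: index ⌊(29-1)/5⌋ = 5 into well → W008; (29-1) mod 5 = 3 into the melted columns → 1050.
So row 29 is (W008, 1050, 92.43); porosity = 92.43.

92.43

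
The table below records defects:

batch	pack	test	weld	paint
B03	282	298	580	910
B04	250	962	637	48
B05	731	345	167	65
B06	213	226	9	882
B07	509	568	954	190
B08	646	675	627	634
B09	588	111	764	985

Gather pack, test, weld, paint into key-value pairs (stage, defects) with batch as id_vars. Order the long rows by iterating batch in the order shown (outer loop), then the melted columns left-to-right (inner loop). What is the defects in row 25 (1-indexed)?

588

28 rows total (7 × 4). Row 25: index ⌊(25-1)/4⌋ = 6 into batch → B09; (25-1) mod 4 = 0 into the melted columns → pack.
So row 25 is (B09, pack, 588); defects = 588.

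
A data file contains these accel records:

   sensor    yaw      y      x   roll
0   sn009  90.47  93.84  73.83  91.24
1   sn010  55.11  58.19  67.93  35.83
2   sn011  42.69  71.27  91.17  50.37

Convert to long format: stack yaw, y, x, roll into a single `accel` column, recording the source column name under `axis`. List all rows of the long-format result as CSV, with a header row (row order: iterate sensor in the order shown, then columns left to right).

Each (sensor, column) pair becomes one row: 3 × 4 = 12 rows.
For example, (sn009, yaw) → accel=90.47.

sensor,axis,accel
sn009,yaw,90.47
sn009,y,93.84
sn009,x,73.83
sn009,roll,91.24
sn010,yaw,55.11
sn010,y,58.19
sn010,x,67.93
sn010,roll,35.83
sn011,yaw,42.69
sn011,y,71.27
sn011,x,91.17
sn011,roll,50.37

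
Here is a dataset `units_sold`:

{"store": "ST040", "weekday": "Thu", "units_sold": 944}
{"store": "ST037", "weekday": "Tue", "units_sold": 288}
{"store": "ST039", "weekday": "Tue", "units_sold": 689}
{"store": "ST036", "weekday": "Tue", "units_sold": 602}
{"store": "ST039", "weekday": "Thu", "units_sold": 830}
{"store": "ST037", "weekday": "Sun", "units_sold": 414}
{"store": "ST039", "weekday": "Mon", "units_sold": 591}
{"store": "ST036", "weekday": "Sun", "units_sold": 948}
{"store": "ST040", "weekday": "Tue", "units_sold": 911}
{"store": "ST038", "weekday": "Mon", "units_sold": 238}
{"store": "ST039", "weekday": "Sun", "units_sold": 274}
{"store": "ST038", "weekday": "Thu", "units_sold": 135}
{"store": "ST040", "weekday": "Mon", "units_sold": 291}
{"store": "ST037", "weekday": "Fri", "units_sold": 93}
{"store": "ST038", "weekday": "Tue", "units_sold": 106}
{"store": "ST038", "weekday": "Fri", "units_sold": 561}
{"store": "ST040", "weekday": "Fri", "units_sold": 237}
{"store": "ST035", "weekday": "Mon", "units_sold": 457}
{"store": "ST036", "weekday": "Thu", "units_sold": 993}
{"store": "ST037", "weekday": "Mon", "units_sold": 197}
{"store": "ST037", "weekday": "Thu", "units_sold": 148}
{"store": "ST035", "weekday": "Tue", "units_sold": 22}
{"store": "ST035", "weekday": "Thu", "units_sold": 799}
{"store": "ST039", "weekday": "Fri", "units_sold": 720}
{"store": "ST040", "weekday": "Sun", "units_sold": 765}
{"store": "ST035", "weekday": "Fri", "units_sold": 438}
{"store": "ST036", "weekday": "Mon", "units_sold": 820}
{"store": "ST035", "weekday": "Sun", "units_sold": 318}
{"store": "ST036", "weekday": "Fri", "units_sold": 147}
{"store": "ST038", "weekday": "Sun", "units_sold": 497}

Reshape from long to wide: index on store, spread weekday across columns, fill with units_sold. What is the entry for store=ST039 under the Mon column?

Wide layout: rows indexed by store, columns are the 5 distinct weekday values (Thu, Tue, Sun, Mon, Fri).
Cell (store=ST039, weekday=Mon) draws from the long row where store=ST039 and weekday=Mon, which has units_sold=591.

591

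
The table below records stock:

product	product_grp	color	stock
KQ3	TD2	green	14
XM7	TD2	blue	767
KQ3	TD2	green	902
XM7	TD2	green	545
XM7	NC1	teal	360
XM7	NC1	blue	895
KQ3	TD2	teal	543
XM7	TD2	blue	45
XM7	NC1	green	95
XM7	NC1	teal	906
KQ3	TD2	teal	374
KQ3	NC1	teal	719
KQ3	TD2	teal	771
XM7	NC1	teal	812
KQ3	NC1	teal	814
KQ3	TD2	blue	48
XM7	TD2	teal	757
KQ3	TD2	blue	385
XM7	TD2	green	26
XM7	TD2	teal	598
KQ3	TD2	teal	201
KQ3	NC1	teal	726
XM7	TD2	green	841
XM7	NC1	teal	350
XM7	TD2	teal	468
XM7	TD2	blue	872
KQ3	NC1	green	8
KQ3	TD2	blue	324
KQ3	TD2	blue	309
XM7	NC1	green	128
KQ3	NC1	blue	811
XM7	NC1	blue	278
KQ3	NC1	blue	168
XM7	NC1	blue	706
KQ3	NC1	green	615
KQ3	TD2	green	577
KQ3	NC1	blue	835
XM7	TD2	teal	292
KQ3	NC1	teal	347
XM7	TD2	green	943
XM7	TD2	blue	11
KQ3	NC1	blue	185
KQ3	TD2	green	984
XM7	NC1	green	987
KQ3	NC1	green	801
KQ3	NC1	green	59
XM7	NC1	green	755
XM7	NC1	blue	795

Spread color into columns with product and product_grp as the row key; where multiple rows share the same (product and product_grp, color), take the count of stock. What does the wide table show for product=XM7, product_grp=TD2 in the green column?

4

Rows with product=XM7, product_grp=TD2 and color=green: stock values are 545, 26, 841, 943.
4 rows match — count = 4.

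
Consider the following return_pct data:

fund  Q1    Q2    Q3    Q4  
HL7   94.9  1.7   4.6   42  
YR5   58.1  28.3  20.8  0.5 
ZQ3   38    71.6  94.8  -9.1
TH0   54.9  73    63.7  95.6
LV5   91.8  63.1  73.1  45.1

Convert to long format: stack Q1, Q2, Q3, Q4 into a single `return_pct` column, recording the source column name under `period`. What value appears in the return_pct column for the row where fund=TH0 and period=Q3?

Unpivoting turns each (fund, wide-column) pair into one long row.
The wide cell at row TH0, column Q3 holds 63.7, so the long row (TH0, Q3) has return_pct=63.7.

63.7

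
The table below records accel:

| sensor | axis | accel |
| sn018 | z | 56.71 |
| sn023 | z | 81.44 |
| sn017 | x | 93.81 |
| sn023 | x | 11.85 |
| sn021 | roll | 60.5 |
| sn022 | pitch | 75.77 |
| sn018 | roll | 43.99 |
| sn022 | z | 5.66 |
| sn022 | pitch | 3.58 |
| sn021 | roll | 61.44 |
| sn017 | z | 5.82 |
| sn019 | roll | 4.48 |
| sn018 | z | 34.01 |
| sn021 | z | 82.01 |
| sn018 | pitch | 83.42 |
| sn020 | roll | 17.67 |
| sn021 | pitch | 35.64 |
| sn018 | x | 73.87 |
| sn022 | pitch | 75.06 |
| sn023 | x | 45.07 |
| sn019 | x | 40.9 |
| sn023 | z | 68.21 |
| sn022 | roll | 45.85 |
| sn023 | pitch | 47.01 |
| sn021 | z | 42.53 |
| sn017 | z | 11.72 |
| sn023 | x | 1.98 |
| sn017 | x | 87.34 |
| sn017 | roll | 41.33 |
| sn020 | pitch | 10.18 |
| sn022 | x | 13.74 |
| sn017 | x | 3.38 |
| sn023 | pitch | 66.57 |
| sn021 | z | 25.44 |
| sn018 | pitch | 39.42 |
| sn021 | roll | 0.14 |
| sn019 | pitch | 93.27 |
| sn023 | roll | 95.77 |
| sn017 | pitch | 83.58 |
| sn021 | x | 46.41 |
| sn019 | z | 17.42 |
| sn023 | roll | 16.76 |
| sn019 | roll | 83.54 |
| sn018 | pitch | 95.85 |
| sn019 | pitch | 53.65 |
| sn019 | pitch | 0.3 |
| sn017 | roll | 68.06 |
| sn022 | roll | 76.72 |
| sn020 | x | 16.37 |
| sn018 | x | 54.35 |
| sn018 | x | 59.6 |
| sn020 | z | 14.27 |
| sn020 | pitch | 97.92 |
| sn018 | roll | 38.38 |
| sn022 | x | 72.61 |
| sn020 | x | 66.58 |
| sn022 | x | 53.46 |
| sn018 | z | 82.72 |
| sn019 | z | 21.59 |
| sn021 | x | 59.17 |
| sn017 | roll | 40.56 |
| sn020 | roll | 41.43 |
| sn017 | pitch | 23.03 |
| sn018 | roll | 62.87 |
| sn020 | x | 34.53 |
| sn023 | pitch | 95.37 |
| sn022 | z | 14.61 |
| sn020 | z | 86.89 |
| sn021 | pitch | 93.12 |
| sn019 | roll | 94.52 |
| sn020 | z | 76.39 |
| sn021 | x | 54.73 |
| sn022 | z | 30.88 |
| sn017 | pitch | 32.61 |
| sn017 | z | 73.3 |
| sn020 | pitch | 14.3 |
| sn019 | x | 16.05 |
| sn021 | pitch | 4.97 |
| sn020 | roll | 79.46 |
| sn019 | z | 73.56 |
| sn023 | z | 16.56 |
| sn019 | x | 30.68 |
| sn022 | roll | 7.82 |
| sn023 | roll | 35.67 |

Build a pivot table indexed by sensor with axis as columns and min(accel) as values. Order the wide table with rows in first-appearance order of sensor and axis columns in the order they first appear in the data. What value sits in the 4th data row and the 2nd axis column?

With rows in first-appearance order of sensor, row 4 is sensor=sn021. axis columns in first-appearance order: z, x, roll, pitch; column 2 is x.
Long rows with sensor=sn021, axis=x: min(46.41, 59.17, 54.73) = 46.41.

46.41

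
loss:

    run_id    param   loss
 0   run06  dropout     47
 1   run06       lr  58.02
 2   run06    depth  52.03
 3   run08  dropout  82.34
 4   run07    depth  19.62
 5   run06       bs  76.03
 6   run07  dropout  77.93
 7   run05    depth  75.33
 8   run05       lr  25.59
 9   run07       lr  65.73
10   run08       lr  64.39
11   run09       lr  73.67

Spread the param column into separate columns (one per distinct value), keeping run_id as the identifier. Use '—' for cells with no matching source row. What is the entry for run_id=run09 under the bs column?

No long-format row has run_id=run09 and param=bs, so the cell is —.

—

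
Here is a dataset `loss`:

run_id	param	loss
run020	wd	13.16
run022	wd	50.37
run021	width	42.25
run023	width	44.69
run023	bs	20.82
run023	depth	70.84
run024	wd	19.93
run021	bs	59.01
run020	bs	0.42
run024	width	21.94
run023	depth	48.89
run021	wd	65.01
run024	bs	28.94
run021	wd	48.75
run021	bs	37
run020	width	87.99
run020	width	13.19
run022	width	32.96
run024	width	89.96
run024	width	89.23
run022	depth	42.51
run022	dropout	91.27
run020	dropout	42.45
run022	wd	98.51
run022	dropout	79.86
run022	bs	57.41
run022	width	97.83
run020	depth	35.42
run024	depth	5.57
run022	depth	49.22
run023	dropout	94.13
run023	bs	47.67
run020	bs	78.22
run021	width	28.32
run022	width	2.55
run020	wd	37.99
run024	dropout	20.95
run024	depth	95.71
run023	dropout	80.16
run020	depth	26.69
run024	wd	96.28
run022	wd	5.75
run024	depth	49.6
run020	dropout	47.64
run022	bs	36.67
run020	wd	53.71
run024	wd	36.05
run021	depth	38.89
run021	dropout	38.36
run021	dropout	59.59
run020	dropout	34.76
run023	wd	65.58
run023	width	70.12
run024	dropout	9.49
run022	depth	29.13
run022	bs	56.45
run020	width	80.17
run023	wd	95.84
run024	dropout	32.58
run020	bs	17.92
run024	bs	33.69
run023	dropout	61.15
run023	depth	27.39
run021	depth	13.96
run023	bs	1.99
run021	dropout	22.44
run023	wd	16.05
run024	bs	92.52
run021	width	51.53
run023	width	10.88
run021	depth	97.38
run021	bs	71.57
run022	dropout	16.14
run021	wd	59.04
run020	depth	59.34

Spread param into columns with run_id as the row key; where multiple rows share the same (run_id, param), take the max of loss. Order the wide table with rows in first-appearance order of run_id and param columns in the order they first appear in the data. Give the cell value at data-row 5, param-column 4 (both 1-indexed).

95.71

With rows in first-appearance order of run_id, row 5 is run_id=run024. param columns in first-appearance order: wd, width, bs, depth, dropout; column 4 is depth.
Long rows with run_id=run024, param=depth: max(5.57, 95.71, 49.6) = 95.71.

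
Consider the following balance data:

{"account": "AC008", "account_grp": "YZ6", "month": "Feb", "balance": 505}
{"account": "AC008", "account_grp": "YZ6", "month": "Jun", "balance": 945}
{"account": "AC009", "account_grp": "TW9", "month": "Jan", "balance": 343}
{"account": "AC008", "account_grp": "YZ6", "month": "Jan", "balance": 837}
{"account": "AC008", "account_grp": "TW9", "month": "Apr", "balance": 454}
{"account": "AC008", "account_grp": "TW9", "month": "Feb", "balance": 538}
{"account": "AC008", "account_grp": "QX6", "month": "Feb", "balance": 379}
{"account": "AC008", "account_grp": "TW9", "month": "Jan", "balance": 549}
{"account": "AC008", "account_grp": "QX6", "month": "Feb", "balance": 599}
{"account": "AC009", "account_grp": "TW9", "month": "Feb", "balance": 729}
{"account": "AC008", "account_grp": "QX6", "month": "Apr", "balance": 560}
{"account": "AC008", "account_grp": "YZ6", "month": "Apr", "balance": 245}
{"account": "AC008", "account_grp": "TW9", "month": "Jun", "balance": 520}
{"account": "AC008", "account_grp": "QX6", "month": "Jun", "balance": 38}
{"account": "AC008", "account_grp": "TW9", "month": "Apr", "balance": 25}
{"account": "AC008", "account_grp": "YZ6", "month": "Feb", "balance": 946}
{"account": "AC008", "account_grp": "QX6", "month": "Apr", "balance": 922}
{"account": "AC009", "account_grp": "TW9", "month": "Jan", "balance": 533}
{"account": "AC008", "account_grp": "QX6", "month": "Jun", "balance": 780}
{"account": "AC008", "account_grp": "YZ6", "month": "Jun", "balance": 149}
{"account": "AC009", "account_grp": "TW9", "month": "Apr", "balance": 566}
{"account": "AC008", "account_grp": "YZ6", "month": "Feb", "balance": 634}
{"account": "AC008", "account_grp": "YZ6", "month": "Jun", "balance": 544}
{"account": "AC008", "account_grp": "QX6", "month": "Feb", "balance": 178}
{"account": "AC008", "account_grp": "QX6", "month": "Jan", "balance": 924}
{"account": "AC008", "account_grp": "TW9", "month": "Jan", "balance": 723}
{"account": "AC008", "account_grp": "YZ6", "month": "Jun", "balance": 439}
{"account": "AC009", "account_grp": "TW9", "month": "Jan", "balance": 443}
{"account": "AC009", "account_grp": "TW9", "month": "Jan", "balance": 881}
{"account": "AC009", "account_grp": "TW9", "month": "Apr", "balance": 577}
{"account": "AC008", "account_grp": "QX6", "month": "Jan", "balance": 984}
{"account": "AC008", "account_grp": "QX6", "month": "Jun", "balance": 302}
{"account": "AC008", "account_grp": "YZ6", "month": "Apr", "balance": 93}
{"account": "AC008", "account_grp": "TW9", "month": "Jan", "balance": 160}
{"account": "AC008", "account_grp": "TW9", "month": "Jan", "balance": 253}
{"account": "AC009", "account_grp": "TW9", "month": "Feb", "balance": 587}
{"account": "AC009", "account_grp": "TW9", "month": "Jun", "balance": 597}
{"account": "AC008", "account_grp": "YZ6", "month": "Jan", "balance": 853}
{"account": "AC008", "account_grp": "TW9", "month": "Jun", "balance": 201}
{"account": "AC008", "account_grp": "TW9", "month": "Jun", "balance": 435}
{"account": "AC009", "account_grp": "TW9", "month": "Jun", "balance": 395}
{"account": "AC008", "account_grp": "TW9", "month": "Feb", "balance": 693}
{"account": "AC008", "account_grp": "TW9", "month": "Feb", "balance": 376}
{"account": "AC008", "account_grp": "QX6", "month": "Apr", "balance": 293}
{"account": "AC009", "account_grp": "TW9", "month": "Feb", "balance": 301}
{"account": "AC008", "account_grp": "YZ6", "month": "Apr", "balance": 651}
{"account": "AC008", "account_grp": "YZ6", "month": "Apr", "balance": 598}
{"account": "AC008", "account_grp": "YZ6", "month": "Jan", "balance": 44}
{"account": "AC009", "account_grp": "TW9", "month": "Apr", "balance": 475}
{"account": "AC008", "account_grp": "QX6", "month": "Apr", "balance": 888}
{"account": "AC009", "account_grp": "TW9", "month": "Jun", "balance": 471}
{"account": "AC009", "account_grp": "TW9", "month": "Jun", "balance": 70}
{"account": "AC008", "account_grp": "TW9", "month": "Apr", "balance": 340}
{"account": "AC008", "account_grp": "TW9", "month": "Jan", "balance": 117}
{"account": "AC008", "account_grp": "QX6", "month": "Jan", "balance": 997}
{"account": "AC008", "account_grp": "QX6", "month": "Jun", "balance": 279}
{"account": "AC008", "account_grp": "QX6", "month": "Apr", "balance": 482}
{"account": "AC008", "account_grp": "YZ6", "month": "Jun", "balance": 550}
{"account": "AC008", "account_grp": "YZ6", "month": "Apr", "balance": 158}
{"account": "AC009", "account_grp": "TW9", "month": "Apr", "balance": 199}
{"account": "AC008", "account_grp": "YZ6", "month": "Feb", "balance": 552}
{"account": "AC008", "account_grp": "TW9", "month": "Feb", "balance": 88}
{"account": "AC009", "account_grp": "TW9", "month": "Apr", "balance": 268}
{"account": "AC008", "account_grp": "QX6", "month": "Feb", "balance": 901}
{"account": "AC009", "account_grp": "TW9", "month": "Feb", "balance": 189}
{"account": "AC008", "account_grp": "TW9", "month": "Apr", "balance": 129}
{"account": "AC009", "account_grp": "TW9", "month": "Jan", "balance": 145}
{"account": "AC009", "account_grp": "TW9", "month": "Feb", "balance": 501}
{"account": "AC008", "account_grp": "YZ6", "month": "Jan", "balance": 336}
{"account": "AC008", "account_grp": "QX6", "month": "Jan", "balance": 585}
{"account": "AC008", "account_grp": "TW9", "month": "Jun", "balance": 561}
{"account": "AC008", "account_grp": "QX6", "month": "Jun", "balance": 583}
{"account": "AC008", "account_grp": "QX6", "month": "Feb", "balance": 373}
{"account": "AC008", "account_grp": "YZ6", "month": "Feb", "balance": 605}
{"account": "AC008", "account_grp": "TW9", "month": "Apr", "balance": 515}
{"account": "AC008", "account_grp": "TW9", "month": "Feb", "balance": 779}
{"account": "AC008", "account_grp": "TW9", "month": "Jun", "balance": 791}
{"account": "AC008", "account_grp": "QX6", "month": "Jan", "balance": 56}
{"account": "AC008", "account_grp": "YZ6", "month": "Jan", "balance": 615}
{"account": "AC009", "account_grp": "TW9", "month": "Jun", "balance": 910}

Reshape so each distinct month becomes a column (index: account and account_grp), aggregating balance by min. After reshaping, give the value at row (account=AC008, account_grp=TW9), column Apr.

25

Rows with account=AC008, account_grp=TW9 and month=Apr: balance values are 454, 25, 340, 129, 515.
min(454, 25, 340, 129, 515) = 25.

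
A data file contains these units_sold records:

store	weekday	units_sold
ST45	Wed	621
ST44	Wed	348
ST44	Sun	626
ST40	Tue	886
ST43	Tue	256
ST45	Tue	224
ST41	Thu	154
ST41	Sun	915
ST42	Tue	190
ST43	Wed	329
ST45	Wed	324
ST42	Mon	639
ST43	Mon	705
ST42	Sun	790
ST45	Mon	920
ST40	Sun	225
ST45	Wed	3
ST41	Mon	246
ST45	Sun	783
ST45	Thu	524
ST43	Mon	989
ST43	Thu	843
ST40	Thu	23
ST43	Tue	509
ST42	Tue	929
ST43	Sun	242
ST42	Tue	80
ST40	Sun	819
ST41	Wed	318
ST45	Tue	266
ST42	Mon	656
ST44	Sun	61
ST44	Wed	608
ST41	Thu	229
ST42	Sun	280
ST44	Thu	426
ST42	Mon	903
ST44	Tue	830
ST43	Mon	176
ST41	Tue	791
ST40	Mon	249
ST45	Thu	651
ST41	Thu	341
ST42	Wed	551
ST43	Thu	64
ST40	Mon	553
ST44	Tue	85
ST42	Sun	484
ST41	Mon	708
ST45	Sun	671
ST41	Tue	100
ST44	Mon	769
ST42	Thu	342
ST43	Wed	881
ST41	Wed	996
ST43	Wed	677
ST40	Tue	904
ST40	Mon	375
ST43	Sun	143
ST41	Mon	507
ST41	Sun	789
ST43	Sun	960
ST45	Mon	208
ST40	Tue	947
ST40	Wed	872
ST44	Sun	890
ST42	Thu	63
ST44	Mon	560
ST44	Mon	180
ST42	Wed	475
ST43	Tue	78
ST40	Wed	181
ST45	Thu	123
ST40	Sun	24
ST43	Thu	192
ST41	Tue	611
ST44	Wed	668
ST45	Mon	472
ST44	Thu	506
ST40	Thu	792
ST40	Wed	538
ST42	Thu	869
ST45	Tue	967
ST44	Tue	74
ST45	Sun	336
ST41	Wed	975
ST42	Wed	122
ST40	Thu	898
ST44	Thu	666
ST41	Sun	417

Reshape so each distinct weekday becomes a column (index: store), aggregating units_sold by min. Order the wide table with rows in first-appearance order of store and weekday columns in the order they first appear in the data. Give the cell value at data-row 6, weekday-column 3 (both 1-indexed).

With rows in first-appearance order of store, row 6 is store=ST42. weekday columns in first-appearance order: Wed, Sun, Tue, Thu, Mon; column 3 is Tue.
Long rows with store=ST42, weekday=Tue: min(190, 929, 80) = 80.

80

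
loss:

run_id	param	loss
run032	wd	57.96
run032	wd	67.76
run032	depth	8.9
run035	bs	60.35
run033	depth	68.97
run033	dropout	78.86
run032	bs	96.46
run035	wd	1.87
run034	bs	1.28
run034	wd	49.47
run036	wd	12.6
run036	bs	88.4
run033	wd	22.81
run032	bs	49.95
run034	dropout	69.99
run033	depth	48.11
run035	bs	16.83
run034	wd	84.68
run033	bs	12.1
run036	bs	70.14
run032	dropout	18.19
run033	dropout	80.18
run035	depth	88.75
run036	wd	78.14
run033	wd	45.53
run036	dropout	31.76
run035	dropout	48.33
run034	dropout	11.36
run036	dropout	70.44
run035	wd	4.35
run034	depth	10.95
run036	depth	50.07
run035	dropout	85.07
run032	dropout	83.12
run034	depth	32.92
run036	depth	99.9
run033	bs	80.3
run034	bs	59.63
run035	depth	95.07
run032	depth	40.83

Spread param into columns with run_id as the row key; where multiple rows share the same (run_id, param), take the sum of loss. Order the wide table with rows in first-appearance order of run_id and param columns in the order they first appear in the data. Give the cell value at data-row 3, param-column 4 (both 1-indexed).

159.04

With rows in first-appearance order of run_id, row 3 is run_id=run033. param columns in first-appearance order: wd, depth, bs, dropout; column 4 is dropout.
Long rows with run_id=run033, param=dropout: 78.86 + 80.18 = 159.04.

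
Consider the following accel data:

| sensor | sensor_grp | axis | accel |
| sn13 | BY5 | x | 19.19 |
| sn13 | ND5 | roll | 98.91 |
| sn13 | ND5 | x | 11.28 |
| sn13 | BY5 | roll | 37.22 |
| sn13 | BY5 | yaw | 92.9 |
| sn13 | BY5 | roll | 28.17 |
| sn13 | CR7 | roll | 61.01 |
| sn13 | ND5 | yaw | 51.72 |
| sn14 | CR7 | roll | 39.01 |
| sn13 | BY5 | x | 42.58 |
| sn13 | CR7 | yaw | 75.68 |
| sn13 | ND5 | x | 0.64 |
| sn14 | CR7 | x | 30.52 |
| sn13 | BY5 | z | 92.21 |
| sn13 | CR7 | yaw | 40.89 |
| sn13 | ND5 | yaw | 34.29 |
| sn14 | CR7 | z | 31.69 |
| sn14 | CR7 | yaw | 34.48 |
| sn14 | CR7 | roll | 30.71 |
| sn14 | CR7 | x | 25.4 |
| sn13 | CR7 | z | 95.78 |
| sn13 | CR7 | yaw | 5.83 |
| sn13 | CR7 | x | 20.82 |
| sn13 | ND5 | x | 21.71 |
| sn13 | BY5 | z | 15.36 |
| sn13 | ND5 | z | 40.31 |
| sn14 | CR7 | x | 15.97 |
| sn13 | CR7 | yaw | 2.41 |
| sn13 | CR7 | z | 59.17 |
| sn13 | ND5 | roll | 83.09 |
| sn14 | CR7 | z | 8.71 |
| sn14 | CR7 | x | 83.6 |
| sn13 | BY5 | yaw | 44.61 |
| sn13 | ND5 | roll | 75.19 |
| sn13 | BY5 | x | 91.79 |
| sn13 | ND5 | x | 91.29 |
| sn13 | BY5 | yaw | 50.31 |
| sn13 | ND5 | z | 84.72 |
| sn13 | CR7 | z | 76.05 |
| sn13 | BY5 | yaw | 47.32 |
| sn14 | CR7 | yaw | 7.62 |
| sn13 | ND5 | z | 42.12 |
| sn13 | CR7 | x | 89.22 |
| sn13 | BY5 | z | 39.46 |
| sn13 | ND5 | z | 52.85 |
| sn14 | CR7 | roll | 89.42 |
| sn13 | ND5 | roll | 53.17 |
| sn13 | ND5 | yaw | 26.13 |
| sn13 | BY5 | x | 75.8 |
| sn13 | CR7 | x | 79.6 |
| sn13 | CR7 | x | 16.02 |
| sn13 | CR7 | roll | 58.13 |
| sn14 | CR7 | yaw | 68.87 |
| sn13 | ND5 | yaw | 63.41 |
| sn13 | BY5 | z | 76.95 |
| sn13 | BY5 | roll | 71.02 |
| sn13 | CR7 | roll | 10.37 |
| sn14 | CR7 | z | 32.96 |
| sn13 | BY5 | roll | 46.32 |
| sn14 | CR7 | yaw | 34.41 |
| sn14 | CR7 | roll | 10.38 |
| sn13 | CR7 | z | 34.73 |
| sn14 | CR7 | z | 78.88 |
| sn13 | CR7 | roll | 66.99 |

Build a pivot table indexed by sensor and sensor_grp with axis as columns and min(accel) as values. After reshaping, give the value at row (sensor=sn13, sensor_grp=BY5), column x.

19.19

Rows with sensor=sn13, sensor_grp=BY5 and axis=x: accel values are 19.19, 42.58, 91.79, 75.8.
min(19.19, 42.58, 91.79, 75.8) = 19.19.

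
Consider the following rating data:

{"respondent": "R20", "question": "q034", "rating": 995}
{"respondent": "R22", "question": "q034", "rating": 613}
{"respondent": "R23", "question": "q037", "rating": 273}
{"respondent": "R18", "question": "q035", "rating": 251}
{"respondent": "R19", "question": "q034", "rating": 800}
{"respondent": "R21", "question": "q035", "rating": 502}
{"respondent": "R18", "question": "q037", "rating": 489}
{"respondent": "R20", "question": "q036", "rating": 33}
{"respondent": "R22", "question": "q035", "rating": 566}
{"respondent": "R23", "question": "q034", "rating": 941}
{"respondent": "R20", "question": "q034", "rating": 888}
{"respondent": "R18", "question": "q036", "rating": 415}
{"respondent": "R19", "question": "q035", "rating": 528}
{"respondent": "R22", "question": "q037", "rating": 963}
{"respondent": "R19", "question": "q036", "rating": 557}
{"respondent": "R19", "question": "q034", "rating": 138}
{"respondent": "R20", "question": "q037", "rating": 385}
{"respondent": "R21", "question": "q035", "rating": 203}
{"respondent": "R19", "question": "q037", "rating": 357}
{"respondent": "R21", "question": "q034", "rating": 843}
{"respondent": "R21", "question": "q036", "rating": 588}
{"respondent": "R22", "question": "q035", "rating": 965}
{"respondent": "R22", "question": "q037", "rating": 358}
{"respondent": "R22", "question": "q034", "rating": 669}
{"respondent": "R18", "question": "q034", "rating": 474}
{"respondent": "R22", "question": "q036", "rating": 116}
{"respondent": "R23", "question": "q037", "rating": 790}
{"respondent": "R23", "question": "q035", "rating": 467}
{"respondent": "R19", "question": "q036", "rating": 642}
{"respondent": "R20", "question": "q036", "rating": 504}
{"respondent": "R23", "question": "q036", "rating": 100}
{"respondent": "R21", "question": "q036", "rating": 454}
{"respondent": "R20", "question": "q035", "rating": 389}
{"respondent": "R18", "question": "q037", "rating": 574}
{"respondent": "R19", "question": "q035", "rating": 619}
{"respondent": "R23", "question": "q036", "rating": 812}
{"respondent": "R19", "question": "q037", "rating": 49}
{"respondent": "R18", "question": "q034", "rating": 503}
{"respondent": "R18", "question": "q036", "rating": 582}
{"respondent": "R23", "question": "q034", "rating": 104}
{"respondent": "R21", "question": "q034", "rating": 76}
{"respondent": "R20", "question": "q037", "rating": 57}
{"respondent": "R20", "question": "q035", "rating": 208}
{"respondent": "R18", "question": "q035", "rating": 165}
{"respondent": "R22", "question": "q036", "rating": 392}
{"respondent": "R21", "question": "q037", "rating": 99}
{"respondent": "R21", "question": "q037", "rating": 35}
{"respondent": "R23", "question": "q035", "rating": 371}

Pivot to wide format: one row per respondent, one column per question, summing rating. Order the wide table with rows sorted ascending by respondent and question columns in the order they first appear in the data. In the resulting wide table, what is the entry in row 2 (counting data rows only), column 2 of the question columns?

406

With rows sorted ascending by respondent, row 2 is respondent=R19. question columns in first-appearance order: q034, q037, q035, q036; column 2 is q037.
Long rows with respondent=R19, question=q037: 357 + 49 = 406.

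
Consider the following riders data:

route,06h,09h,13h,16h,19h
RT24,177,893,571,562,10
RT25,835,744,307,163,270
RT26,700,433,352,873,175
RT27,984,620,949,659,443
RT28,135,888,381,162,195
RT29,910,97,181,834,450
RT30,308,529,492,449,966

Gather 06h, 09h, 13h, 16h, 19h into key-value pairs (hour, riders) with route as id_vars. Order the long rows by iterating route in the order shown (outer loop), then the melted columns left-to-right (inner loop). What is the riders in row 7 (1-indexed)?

35 rows total (7 × 5). Row 7: index ⌊(7-1)/5⌋ = 1 into route → RT25; (7-1) mod 5 = 1 into the melted columns → 09h.
So row 7 is (RT25, 09h, 744); riders = 744.

744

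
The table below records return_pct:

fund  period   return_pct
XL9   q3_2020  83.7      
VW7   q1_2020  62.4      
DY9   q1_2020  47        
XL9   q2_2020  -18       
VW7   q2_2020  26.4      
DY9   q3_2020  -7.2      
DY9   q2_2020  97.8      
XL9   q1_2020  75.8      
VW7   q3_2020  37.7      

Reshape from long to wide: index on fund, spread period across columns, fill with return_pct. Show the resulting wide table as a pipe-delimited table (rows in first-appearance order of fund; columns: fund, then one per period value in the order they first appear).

Columns: fund plus the 3 distinct period values (q3_2020, q1_2020, q2_2020).
For example, row XL9 column q3_2020 takes return_pct=83.7 from the long row (XL9, q3_2020).

| fund | q3_2020 | q1_2020 | q2_2020 |
| XL9 | 83.7 | 75.8 | -18 |
| VW7 | 37.7 | 62.4 | 26.4 |
| DY9 | -7.2 | 47 | 97.8 |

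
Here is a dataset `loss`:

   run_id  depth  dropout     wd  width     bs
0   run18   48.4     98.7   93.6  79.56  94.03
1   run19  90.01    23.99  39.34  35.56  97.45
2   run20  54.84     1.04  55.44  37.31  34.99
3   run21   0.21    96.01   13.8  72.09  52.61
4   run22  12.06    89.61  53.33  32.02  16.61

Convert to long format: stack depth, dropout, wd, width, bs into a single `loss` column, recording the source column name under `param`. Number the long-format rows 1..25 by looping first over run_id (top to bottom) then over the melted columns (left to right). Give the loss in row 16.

25 rows total (5 × 5). Row 16: index ⌊(16-1)/5⌋ = 3 into run_id → run21; (16-1) mod 5 = 0 into the melted columns → depth.
So row 16 is (run21, depth, 0.21); loss = 0.21.

0.21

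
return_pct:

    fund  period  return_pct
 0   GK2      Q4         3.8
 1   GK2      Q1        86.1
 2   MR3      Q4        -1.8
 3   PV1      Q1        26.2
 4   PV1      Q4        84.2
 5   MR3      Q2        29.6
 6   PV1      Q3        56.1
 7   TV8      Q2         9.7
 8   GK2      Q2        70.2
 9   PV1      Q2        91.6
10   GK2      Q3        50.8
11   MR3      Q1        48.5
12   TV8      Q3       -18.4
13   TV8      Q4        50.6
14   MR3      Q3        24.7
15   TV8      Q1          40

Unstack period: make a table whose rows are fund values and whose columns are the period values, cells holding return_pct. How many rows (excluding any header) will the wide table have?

4

4 distinct fund values → 4 rows.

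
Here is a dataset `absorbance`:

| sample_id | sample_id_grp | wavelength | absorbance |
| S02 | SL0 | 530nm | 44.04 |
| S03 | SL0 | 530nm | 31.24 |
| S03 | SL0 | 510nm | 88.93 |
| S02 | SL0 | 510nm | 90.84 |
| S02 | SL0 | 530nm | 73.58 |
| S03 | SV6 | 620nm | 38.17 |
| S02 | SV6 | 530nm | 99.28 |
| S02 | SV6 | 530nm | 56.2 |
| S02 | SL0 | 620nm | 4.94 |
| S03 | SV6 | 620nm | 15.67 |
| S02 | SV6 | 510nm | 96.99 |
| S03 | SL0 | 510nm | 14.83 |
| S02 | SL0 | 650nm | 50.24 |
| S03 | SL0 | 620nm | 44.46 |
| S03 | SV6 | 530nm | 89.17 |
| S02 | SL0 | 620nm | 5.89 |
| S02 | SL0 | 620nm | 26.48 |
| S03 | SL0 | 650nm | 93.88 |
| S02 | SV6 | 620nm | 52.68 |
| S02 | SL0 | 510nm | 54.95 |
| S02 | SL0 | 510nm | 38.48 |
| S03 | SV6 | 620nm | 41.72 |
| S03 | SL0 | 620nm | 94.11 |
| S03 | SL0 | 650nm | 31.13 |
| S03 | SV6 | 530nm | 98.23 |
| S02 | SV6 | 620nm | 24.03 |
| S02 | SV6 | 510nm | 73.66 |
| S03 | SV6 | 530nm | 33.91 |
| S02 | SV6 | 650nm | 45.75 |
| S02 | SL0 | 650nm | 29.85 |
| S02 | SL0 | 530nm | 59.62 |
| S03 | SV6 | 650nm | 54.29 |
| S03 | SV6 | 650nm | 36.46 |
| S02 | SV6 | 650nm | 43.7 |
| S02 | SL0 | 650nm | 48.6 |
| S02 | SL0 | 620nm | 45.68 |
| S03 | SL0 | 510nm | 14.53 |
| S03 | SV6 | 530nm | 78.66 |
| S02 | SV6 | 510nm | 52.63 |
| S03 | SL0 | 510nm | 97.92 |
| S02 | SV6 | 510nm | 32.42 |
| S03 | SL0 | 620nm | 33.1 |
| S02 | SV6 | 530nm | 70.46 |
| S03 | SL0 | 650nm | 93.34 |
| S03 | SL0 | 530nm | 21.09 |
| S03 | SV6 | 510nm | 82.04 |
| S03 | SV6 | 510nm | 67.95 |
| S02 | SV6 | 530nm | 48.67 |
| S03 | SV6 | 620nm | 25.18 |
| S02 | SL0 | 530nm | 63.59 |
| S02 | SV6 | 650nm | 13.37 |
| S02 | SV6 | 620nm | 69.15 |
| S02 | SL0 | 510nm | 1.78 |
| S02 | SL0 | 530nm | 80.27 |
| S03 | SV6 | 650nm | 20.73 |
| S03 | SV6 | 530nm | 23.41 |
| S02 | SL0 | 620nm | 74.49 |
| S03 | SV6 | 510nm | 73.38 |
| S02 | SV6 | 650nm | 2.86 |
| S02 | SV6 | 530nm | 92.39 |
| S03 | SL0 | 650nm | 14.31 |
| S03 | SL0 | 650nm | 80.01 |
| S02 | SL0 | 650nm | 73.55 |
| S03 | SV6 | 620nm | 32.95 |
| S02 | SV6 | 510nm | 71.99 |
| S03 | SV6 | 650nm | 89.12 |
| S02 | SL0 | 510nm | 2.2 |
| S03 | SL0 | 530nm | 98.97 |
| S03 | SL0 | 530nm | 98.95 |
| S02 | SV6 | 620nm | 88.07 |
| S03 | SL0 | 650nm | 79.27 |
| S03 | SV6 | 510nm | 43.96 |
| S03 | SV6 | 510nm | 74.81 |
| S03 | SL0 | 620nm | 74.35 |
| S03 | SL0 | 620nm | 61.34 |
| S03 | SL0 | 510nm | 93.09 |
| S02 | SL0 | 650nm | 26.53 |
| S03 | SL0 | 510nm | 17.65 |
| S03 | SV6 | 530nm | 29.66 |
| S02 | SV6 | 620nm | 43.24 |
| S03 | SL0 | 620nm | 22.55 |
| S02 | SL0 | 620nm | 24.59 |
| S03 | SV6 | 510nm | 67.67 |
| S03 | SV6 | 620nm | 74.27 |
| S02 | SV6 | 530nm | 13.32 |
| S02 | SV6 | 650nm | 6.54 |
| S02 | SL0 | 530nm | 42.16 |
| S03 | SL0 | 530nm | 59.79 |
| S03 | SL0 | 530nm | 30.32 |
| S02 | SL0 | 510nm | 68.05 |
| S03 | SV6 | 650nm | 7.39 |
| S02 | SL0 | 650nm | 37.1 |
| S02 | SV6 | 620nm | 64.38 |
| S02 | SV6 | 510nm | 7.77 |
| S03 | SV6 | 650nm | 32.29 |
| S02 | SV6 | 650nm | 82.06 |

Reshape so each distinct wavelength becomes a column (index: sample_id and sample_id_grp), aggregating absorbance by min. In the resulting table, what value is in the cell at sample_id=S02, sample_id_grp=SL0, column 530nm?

42.16

Rows with sample_id=S02, sample_id_grp=SL0 and wavelength=530nm: absorbance values are 44.04, 73.58, 59.62, 63.59, 80.27, 42.16.
min(44.04, 73.58, 59.62, 63.59, 80.27, 42.16) = 42.16.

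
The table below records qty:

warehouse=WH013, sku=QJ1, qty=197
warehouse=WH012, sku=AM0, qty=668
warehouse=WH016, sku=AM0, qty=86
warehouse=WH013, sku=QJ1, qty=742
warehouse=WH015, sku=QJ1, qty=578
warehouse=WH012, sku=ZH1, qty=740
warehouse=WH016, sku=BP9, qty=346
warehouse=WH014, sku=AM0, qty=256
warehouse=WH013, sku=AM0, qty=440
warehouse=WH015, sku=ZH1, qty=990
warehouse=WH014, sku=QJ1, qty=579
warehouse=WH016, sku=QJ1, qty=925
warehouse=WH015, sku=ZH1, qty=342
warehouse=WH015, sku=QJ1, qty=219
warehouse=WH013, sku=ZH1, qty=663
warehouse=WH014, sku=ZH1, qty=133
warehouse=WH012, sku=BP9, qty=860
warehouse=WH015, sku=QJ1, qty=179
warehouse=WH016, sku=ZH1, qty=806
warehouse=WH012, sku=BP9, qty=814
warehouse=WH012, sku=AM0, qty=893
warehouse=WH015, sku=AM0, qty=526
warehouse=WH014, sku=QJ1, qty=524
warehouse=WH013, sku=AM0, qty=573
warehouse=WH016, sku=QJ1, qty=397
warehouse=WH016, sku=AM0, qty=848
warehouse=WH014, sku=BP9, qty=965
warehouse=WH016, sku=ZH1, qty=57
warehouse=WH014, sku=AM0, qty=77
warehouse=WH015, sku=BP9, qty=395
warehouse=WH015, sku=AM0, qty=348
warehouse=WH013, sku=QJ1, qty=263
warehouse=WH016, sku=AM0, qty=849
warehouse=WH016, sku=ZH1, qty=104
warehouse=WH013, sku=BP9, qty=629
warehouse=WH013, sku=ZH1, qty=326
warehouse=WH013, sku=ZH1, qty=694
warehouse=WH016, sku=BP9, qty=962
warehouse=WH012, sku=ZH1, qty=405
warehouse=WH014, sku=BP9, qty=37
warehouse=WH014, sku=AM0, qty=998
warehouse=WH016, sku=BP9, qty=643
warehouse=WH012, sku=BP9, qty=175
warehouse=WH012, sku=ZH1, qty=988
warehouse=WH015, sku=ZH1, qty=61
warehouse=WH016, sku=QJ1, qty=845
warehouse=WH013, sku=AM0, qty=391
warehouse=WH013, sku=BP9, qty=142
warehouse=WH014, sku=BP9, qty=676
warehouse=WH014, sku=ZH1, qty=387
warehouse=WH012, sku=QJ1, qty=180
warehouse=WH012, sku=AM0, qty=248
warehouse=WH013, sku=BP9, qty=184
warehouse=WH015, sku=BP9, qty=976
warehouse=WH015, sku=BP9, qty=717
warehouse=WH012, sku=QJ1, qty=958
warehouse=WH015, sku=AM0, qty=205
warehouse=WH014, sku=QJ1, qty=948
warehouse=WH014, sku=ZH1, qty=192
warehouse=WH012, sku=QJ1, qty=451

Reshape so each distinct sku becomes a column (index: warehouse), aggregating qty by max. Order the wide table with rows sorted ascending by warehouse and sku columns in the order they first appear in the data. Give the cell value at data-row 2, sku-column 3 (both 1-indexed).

With rows sorted ascending by warehouse, row 2 is warehouse=WH013. sku columns in first-appearance order: QJ1, AM0, ZH1, BP9; column 3 is ZH1.
Long rows with warehouse=WH013, sku=ZH1: max(663, 326, 694) = 694.

694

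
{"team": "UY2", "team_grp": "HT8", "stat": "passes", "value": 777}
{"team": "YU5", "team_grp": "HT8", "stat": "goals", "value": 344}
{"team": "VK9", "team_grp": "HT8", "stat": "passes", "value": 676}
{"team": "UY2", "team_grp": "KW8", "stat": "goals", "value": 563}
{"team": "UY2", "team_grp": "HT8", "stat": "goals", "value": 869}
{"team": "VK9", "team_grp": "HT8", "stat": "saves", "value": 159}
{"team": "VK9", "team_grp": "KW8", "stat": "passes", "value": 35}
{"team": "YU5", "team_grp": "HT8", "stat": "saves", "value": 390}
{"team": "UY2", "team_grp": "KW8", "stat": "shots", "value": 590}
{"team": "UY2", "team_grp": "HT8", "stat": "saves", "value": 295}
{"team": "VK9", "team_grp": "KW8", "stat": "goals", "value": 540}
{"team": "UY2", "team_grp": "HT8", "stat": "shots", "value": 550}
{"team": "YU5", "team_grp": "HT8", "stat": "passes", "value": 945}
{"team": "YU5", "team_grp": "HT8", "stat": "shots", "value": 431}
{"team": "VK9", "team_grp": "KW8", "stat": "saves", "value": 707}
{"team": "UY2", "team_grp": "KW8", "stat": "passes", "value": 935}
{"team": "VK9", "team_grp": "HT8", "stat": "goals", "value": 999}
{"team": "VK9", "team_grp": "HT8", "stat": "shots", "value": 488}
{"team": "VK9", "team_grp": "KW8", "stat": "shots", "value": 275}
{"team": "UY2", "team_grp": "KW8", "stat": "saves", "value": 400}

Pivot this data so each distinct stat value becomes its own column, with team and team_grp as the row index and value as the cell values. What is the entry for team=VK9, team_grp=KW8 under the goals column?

Wide layout: rows indexed by team and team_grp, columns are the 4 distinct stat values (passes, goals, saves, shots).
Cell (team=VK9, team_grp=KW8, stat=goals) draws from the long row where team=VK9, team_grp=KW8 and stat=goals, which has value=540.

540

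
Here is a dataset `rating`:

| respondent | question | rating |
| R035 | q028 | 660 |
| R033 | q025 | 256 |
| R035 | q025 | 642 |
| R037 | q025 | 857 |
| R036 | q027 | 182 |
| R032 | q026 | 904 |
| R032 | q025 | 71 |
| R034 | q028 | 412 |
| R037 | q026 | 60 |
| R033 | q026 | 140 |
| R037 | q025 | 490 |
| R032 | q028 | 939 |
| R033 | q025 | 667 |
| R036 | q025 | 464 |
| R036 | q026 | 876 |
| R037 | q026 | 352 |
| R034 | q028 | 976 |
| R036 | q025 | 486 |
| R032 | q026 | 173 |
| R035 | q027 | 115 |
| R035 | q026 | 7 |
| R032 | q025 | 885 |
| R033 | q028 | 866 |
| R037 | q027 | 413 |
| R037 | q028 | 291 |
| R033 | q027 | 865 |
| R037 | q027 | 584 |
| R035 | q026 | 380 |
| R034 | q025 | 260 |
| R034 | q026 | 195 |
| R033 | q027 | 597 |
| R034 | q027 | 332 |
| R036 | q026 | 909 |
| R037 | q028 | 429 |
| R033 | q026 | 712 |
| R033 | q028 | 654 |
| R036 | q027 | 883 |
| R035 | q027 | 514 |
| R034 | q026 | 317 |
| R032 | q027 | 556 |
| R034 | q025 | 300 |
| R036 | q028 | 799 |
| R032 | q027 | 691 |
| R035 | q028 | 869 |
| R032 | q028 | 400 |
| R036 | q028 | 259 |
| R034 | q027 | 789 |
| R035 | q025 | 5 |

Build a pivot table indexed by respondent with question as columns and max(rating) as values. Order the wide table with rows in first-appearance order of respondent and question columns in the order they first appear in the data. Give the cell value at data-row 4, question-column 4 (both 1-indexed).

909

With rows in first-appearance order of respondent, row 4 is respondent=R036. question columns in first-appearance order: q028, q025, q027, q026; column 4 is q026.
Long rows with respondent=R036, question=q026: max(876, 909) = 909.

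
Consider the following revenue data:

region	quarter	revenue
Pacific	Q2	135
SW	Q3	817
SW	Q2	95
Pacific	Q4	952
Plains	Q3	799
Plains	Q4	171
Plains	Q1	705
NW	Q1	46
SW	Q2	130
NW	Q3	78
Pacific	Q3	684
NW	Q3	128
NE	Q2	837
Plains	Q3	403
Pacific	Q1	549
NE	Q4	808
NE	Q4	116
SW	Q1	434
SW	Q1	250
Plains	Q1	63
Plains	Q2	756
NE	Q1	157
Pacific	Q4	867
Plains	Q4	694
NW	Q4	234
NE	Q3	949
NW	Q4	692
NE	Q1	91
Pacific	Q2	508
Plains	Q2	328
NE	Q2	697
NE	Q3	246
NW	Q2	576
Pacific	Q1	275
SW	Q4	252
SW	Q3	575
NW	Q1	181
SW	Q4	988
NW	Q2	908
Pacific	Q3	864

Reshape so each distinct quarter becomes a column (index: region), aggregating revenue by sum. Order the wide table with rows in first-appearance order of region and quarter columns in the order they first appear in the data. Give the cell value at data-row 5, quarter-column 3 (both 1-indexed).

924

With rows in first-appearance order of region, row 5 is region=NE. quarter columns in first-appearance order: Q2, Q3, Q4, Q1; column 3 is Q4.
Long rows with region=NE, quarter=Q4: 808 + 116 = 924.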